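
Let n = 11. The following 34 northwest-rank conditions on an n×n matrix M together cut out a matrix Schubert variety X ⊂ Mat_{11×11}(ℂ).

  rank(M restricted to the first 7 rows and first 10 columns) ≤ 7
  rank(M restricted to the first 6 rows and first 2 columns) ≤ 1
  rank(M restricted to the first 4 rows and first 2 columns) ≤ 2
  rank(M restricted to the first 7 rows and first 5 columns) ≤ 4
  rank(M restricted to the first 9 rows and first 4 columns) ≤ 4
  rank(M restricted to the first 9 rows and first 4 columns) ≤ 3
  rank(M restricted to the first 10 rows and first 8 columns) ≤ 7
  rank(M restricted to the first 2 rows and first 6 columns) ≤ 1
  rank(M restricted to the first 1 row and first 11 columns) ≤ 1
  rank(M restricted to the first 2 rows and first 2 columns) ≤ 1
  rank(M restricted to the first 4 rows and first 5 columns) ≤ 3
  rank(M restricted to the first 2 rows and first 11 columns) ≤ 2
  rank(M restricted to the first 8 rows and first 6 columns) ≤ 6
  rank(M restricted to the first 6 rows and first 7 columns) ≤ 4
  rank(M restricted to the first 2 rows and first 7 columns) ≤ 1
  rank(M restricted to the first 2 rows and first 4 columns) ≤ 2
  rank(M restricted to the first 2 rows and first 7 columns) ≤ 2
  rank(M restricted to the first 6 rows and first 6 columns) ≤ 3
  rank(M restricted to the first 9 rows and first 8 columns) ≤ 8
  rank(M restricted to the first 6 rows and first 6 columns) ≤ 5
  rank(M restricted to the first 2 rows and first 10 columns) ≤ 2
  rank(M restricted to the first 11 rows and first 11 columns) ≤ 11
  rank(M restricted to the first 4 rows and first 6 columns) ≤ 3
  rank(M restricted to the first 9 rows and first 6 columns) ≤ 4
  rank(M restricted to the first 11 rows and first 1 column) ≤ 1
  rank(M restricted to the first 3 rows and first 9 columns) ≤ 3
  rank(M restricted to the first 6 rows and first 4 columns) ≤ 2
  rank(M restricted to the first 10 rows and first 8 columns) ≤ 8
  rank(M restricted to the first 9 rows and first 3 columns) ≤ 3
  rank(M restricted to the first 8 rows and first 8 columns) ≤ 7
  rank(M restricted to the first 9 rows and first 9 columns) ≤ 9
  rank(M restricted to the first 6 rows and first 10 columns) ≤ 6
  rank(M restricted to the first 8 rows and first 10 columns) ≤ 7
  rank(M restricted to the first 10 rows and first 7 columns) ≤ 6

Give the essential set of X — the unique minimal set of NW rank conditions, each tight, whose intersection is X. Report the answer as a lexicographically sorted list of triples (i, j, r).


Recovering R(i,j) via the rank-extension bound from the 34 conditions:

  row 1: 1 1 1 1 1 1 1 1 1 1 1
  row 2: 1 1 1 1 1 1 1 2 2 2 2
  row 3: 1 1 2 2 2 2 2 3 3 3 3
  row 4: 1 1 2 2 3 3 3 4 4 4 4
  row 5: 1 1 2 2 3 3 4 5 5 5 5
  row 6: 1 1 2 2 3 3 4 5 6 6 6
  row 7: 1 2 3 3 4 4 5 6 7 7 7
  row 8: 1 2 3 3 4 4 5 6 7 7 8
  row 9: 1 2 3 3 4 4 5 6 7 8 9
  row 10: 1 2 3 4 5 5 6 7 8 9 10
  row 11: 1 2 3 4 5 6 7 8 9 10 11

hence w(1..11) = (1, 8, 3, 5, 7, 9, 2, 11, 10, 4, 6).

D(w) has 20 cells with 7 SE-corners; essential set:

[(2, 7, 1), (6, 2, 1), (6, 4, 2), (6, 6, 3), (8, 10, 7), (9, 4, 3), (9, 6, 4)]


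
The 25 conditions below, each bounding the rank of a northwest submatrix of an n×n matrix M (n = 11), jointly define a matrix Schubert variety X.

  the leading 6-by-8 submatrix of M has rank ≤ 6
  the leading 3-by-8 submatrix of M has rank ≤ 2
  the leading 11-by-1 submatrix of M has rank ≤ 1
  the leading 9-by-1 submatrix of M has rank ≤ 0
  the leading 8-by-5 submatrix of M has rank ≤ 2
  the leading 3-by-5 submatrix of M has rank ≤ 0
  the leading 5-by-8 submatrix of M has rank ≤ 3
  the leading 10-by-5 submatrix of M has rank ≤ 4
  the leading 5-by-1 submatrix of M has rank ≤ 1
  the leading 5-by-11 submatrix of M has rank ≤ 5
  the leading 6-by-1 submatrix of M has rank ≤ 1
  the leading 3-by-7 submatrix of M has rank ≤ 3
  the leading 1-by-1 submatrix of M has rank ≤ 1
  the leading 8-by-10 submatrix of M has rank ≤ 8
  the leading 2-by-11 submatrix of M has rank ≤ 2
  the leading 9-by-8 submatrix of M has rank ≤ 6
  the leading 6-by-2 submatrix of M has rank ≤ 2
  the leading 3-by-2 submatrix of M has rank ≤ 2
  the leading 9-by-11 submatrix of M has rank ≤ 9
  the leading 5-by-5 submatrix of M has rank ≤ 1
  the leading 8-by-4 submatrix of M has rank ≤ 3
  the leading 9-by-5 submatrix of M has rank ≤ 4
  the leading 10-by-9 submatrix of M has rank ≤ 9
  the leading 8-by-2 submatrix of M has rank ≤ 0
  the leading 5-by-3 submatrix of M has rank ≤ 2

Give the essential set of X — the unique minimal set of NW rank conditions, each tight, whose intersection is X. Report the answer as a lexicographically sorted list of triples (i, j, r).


Computing R[i][j] = min implied NW-rank bound (n=11, 25 conditions):

  i=1: 0 | 0 | 0 | 0 | 0 | 1 | 1 | 1 | 1 | 1 | 1
  i=2: 0 | 0 | 0 | 0 | 0 | 1 | 2 | 2 | 2 | 2 | 2
  i=3: 0 | 0 | 0 | 0 | 0 | 1 | 2 | 2 | 3 | 3 | 3
  i=4: 0 | 0 | 1 | 1 | 1 | 2 | 3 | 3 | 4 | 4 | 4
  i=5: 0 | 0 | 1 | 1 | 1 | 2 | 3 | 3 | 4 | 5 | 5
  i=6: 0 | 0 | 1 | 2 | 2 | 3 | 4 | 4 | 5 | 6 | 6
  i=7: 0 | 0 | 1 | 2 | 2 | 3 | 4 | 5 | 6 | 7 | 7
  i=8: 0 | 0 | 1 | 2 | 2 | 3 | 4 | 5 | 6 | 7 | 8
  i=9: 0 | 1 | 2 | 3 | 3 | 4 | 5 | 6 | 7 | 8 | 9
  i=10: 1 | 2 | 3 | 4 | 4 | 5 | 6 | 7 | 8 | 9 | 10
  i=11: 1 | 2 | 3 | 4 | 5 | 6 | 7 | 8 | 9 | 10 | 11

giving w = (6, 7, 9, 3, 10, 4, 8, 11, 2, 1, 5) via Δ²R.

|D(w)|=32, |Ess(w)|=7:

[(3, 5, 0), (3, 8, 2), (5, 5, 1), (5, 8, 3), (8, 2, 0), (8, 5, 2), (9, 1, 0)]


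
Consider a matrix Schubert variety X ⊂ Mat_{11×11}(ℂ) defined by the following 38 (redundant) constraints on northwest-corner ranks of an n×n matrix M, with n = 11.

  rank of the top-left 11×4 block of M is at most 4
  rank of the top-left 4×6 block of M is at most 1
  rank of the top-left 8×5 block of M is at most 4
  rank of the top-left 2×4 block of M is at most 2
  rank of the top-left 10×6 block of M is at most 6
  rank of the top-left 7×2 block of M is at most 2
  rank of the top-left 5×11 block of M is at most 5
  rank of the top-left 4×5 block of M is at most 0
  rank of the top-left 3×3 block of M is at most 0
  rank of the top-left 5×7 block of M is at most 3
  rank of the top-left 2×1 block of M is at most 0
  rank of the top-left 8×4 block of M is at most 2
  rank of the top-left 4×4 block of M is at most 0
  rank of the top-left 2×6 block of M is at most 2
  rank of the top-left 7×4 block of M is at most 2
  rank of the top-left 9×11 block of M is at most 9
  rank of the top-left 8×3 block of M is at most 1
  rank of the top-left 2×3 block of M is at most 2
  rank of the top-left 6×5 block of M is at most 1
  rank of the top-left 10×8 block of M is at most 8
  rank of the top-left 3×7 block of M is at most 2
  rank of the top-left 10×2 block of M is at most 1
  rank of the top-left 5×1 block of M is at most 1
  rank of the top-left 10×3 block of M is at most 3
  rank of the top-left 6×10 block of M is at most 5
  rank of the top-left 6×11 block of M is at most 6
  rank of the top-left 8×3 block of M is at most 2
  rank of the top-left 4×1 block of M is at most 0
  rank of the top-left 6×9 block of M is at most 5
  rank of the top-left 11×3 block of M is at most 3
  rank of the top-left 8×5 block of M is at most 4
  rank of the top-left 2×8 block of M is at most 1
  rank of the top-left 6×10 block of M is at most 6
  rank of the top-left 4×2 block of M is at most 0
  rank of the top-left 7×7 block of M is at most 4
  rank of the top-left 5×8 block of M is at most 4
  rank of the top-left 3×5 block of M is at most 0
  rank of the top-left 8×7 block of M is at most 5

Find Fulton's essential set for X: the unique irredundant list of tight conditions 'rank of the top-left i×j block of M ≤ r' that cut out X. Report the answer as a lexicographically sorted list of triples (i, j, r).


Recovering R(i,j) via the rank-extension bound from the 38 conditions:

  0, 0, 0, 0, 0, 1, 1, 1, 1, 1, 1
  0, 0, 0, 0, 0, 1, 1, 1, 2, 2, 2
  0, 0, 0, 0, 0, 1, 2, 2, 3, 3, 3
  0, 0, 0, 0, 0, 1, 2, 3, 4, 4, 4
  1, 1, 1, 1, 1, 2, 3, 4, 5, 5, 5
  1, 1, 1, 1, 1, 2, 3, 4, 5, 5, 6
  1, 1, 1, 2, 2, 3, 4, 5, 6, 6, 7
  1, 1, 1, 2, 3, 4, 5, 6, 7, 7, 8
  1, 1, 2, 3, 4, 5, 6, 7, 8, 8, 9
  1, 1, 2, 3, 4, 5, 6, 7, 8, 9, 10
  1, 2, 3, 4, 5, 6, 7, 8, 9, 10, 11

giving w = (6, 9, 7, 8, 1, 11, 4, 5, 3, 10, 2) via Δ²R.

6 SE-corners of the 33-cell Rothe diagram give Ess(w):

[(2, 8, 1), (4, 5, 0), (6, 5, 1), (6, 10, 5), (8, 3, 1), (10, 2, 1)]


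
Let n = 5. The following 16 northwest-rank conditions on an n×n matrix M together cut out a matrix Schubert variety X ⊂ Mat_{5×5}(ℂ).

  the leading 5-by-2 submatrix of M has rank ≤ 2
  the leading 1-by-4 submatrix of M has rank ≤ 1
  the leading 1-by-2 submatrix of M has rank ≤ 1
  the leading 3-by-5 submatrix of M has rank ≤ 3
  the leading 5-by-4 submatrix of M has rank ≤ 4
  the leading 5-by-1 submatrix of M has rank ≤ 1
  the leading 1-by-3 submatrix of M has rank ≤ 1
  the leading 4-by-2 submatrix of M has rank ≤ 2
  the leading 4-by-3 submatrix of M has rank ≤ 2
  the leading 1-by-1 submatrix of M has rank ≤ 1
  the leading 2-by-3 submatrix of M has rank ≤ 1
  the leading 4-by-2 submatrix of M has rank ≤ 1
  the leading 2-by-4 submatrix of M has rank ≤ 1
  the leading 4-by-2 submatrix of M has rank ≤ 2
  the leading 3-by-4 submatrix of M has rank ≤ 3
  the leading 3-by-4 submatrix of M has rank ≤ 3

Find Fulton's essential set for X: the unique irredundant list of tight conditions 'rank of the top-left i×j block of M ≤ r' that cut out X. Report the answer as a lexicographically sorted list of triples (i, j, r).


Propagating the 16 rank bounds to every northwest block:

  i=1: 1 1 1 1 1
  i=2: 1 1 1 1 2
  i=3: 1 1 2 2 3
  i=4: 1 1 2 3 4
  i=5: 1 2 3 4 5

second differences of R give the permutation w = (1, 5, 3, 4, 2).

Fulton essential set (2 of the 5 Rothe cells):

[(2, 4, 1), (4, 2, 1)]


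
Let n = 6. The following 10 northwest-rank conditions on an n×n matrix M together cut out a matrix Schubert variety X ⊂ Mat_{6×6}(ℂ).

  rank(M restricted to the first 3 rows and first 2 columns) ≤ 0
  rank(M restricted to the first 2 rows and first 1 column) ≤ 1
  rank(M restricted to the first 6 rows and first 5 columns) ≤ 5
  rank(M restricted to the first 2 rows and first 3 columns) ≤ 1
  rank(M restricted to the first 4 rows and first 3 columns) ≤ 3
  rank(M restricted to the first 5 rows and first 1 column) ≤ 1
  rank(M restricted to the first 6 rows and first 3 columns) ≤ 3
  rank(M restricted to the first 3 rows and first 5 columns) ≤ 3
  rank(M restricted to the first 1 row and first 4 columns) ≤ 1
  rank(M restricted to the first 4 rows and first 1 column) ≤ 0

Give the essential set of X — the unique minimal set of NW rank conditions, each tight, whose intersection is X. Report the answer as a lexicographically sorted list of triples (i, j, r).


Reconstructing r_w from the 10 given conditions:

  i=1: 0 0 1 1 1 1
  i=2: 0 0 1 2 2 2
  i=3: 0 0 1 2 3 3
  i=4: 0 1 2 3 4 4
  i=5: 1 2 3 4 5 5
  i=6: 1 2 3 4 5 6

giving w = (3, 4, 5, 2, 1, 6) via Δ²R.

|D(w)|=7, |Ess(w)|=2:

[(3, 2, 0), (4, 1, 0)]


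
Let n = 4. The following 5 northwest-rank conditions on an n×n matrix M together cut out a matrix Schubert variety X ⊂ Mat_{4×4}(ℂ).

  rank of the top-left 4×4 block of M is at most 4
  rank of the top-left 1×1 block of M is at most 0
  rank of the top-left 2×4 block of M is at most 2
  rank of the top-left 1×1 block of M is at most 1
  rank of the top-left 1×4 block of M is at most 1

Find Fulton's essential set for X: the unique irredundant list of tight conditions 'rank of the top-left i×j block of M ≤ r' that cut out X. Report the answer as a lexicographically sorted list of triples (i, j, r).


Computing R[i][j] = min implied NW-rank bound (n=4, 5 conditions):

  row 1: 0 1 1 1
  row 2: 1 2 2 2
  row 3: 1 2 3 3
  row 4: 1 2 3 4

so w = (2, 1, 3, 4).

ℓ(w)=1; the 1 essential cell (i,j,r):

[(1, 1, 0)]


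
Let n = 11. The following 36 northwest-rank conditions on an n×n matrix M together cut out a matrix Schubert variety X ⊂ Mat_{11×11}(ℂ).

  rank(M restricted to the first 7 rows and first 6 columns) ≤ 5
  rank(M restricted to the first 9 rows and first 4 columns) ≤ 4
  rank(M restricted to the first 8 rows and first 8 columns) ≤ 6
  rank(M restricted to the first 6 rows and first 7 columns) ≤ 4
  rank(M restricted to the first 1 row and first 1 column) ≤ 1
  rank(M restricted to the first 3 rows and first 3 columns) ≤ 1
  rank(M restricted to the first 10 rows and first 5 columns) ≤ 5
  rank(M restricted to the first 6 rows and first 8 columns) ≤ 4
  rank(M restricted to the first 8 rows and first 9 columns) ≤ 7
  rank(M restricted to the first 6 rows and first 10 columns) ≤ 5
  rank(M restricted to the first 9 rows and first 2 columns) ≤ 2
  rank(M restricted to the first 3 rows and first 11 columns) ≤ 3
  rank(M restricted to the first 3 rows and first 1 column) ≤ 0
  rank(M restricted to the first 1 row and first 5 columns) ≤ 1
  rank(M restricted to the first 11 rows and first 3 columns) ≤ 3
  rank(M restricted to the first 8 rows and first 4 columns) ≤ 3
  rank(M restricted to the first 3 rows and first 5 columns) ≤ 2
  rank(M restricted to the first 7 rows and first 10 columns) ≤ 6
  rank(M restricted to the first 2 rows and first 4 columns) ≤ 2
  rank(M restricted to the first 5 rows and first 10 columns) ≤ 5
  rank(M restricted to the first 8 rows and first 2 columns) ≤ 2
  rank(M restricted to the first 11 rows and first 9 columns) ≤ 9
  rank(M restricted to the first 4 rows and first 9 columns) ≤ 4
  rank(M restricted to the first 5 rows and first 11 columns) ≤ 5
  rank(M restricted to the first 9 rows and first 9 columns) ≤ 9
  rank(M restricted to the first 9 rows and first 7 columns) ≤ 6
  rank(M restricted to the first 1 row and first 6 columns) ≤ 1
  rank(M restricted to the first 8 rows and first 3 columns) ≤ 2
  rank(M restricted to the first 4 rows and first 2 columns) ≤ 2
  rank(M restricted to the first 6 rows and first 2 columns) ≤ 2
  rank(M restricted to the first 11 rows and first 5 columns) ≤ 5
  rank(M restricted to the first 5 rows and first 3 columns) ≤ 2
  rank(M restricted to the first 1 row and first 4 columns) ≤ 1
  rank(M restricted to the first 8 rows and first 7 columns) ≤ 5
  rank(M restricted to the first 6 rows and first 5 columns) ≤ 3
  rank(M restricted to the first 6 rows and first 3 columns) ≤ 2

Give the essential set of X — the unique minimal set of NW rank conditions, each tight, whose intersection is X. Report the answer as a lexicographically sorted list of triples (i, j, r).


Reconstructing r_w from the 36 given conditions:

  row 1: 0  1  1  1  1  1  1  1  1  1  1
  row 2: 0  1  1  2  2  2  2  2  2  2  2
  row 3: 0  1  1  2  2  3  3  3  3  3  3
  row 4: 1  2  2  3  3  4  4  4  4  4  4
  row 5: 1  2  2  3  3  4  4  4  5  5  5
  row 6: 1  2  2  3  3  4  4  4  5  5  6
  row 7: 1  2  2  3  4  5  5  5  6  6  7
  row 8: 1  2  2  3  4  5  5  6  7  7  8
  row 9: 1  2  3  4  5  6  6  7  8  8  9
  row 10: 1  2  3  4  5  6  7  8  9  9  10
  row 11: 1  2  3  4  5  6  7  8  9  10  11

the unique w with this rank table is (2, 4, 6, 1, 9, 11, 5, 8, 3, 7, 10).

D(w) has 18 cells with 8 SE-corners; essential set:

[(3, 1, 0), (3, 3, 1), (3, 5, 2), (6, 5, 3), (6, 8, 4), (6, 10, 5), (8, 3, 2), (8, 7, 5)]


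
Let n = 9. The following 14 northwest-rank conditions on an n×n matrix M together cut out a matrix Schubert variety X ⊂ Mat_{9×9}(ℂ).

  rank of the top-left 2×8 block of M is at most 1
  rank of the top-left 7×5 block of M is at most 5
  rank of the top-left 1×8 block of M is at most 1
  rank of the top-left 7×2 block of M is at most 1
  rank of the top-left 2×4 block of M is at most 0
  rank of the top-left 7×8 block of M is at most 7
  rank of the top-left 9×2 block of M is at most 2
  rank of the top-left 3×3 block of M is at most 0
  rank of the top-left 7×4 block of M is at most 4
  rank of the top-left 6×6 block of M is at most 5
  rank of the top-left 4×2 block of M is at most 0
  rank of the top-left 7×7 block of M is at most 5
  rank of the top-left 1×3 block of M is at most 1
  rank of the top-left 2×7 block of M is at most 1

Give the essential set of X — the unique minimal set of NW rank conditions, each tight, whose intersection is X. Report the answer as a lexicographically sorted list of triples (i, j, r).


The tightest implied rank at each (i,j), from the 14 conditions:

  0  0  0  0  1  1  1  1  1
  0  0  0  0  1  1  1  1  2
  0  0  0  1  2  2  2  2  3
  0  0  1  2  3  3  3  3  4
  1  1  2  3  4  4  4  4  5
  1  1  2  3  4  5  5  5  6
  1  1  2  3  4  5  5  6  7
  1  2  3  4  5  6  6  7  8
  1  2  3  4  5  6  7  8  9

the unique w with this rank table is (5, 9, 4, 3, 1, 6, 8, 2, 7).

Rothe diagram D(w) (19 cells), 6 SE-corners (essential conditions):

[(2, 4, 0), (2, 8, 1), (3, 3, 0), (4, 2, 0), (7, 2, 1), (7, 7, 5)]


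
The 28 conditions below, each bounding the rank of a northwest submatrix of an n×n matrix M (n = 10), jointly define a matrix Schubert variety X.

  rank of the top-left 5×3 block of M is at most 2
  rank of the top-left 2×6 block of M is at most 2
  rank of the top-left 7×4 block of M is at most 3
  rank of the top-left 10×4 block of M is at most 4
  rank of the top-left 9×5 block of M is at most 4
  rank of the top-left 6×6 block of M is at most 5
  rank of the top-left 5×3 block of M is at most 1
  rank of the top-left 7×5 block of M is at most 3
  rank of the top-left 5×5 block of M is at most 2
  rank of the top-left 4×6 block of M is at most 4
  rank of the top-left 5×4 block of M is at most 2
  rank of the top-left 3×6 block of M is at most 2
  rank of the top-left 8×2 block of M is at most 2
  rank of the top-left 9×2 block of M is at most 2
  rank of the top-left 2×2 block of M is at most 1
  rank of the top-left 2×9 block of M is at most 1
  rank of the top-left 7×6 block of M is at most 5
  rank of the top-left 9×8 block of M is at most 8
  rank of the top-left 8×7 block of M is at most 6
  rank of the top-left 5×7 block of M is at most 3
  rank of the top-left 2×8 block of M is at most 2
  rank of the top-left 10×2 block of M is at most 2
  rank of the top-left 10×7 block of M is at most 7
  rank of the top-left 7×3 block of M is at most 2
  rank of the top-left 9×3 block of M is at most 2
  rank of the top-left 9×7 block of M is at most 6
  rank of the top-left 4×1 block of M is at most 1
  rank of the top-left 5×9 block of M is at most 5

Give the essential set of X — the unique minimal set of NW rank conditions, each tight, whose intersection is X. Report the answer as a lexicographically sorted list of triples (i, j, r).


Reconstructing r_w from the 28 given conditions:

  row 1: 1 | 1 | 1 | 1 | 1 | 1 | 1 | 1 | 1 | 1
  row 2: 1 | 1 | 1 | 1 | 1 | 1 | 1 | 1 | 1 | 2
  row 3: 1 | 1 | 1 | 2 | 2 | 2 | 2 | 2 | 2 | 3
  row 4: 1 | 1 | 1 | 2 | 2 | 3 | 3 | 3 | 3 | 4
  row 5: 1 | 1 | 1 | 2 | 2 | 3 | 3 | 4 | 4 | 5
  row 6: 1 | 2 | 2 | 3 | 3 | 4 | 4 | 5 | 5 | 6
  row 7: 1 | 2 | 2 | 3 | 3 | 4 | 5 | 6 | 6 | 7
  row 8: 1 | 2 | 2 | 3 | 4 | 5 | 6 | 7 | 7 | 8
  row 9: 1 | 2 | 2 | 3 | 4 | 5 | 6 | 7 | 8 | 9
  row 10: 1 | 2 | 3 | 4 | 5 | 6 | 7 | 8 | 9 | 10

second differences of R give the permutation w = (1, 10, 4, 6, 8, 2, 7, 5, 9, 3).

Fulton essential set (6 of the 21 Rothe cells):

[(2, 9, 1), (5, 3, 1), (5, 5, 2), (5, 7, 3), (7, 5, 3), (9, 3, 2)]


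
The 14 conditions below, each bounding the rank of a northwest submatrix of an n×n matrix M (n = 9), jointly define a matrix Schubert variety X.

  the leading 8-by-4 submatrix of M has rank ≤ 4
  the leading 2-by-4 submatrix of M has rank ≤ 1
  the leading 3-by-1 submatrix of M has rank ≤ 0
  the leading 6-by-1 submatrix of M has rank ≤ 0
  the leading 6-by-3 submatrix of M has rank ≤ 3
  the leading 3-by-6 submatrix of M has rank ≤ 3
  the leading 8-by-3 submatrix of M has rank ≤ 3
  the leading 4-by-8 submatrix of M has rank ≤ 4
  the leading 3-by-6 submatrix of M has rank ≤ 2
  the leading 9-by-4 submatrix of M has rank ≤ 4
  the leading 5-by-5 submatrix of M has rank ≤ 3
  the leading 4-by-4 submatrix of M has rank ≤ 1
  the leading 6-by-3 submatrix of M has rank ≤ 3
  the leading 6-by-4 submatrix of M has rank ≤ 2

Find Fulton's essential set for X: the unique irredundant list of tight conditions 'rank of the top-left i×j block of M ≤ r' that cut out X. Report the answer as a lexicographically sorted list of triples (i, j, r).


Reconstructing r_w from the 14 given conditions:

  0, 1, 1, 1, 1, 1, 1, 1, 1
  0, 1, 1, 1, 2, 2, 2, 2, 2
  0, 1, 1, 1, 2, 2, 3, 3, 3
  0, 1, 1, 1, 2, 3, 4, 4, 4
  0, 1, 2, 2, 3, 4, 5, 5, 5
  0, 1, 2, 2, 3, 4, 5, 6, 6
  1, 2, 3, 3, 4, 5, 6, 7, 7
  1, 2, 3, 4, 5, 6, 7, 8, 8
  1, 2, 3, 4, 5, 6, 7, 8, 9

hence w(1..9) = (2, 5, 7, 6, 3, 8, 1, 4, 9).

4 SE-corners of the 14-cell Rothe diagram give Ess(w):

[(3, 6, 2), (4, 4, 1), (6, 1, 0), (6, 4, 2)]


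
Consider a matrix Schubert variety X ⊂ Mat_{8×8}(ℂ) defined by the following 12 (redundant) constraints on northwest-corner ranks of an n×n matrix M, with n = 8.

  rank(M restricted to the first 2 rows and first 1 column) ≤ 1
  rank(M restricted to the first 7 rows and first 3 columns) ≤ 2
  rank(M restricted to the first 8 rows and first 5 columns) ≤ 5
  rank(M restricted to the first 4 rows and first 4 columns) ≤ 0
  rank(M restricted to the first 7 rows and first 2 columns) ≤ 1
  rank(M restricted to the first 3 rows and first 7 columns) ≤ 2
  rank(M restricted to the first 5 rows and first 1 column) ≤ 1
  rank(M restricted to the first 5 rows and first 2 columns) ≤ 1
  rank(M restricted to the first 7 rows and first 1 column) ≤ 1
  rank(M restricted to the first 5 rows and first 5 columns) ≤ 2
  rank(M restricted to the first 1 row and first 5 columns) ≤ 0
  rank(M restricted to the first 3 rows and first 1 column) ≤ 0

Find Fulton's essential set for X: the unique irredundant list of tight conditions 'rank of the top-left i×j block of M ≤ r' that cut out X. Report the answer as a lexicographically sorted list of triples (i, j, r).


Computing R[i][j] = min implied NW-rank bound (n=8, 12 conditions):

  R[1]: 0, 0, 0, 0, 0, 1, 1, 1
  R[2]: 0, 0, 0, 0, 1, 2, 2, 2
  R[3]: 0, 0, 0, 0, 1, 2, 2, 3
  R[4]: 0, 0, 0, 0, 1, 2, 3, 4
  R[5]: 1, 1, 1, 1, 2, 3, 4, 5
  R[6]: 1, 1, 2, 2, 3, 4, 5, 6
  R[7]: 1, 1, 2, 3, 4, 5, 6, 7
  R[8]: 1, 2, 3, 4, 5, 6, 7, 8

the unique w with this rank table is (6, 5, 8, 7, 1, 3, 4, 2).

|D(w)|=20, |Ess(w)|=4:

[(1, 5, 0), (3, 7, 2), (4, 4, 0), (7, 2, 1)]


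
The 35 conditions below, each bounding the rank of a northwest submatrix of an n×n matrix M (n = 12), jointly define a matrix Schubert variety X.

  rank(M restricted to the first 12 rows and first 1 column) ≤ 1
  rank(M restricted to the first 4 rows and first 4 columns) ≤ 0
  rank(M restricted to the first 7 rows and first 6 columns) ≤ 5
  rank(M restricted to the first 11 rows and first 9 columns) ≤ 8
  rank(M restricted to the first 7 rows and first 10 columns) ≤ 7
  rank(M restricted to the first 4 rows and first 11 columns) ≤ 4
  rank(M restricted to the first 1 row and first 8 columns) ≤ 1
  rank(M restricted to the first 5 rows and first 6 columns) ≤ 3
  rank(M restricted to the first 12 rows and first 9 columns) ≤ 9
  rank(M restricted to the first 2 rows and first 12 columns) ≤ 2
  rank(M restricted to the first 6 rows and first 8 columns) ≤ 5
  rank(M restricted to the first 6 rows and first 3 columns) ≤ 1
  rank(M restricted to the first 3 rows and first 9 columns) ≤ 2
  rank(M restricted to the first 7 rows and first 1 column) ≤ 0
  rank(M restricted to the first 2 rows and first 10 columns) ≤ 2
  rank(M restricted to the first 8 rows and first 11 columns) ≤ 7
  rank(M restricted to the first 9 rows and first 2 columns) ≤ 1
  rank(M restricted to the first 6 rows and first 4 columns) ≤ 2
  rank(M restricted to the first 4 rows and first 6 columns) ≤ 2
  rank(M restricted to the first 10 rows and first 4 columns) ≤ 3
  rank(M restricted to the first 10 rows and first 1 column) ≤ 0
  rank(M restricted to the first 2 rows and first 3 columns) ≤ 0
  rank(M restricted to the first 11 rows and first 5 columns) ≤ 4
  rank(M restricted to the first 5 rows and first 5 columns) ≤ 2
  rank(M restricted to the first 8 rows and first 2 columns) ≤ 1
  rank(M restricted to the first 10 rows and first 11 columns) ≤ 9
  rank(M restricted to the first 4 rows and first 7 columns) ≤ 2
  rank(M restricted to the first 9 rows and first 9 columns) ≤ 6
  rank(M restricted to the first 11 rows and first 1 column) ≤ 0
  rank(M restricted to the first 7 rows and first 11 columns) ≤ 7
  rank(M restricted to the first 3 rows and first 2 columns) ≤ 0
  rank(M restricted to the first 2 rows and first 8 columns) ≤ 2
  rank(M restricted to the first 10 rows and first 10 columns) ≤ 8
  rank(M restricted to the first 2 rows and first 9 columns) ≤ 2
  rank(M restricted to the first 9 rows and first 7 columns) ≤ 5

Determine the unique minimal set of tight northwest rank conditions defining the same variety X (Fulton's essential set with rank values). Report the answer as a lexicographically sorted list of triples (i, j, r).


Reconstructing r_w from the 35 given conditions:

  i=1: 0 | 0 | 0 | 0 | 1 | 1 | 1 | 1 | 1 | 1 | 1 | 1
  i=2: 0 | 0 | 0 | 0 | 1 | 2 | 2 | 2 | 2 | 2 | 2 | 2
  i=3: 0 | 0 | 0 | 0 | 1 | 2 | 2 | 2 | 2 | 3 | 3 | 3
  i=4: 0 | 0 | 0 | 0 | 1 | 2 | 2 | 3 | 3 | 4 | 4 | 4
  i=5: 0 | 1 | 1 | 1 | 2 | 3 | 3 | 4 | 4 | 5 | 5 | 5
  i=6: 0 | 1 | 1 | 2 | 3 | 4 | 4 | 5 | 5 | 6 | 6 | 6
  i=7: 0 | 1 | 2 | 3 | 4 | 5 | 5 | 6 | 6 | 7 | 7 | 7
  i=8: 0 | 1 | 2 | 3 | 4 | 5 | 5 | 6 | 6 | 7 | 7 | 8
  i=9: 0 | 1 | 2 | 3 | 4 | 5 | 5 | 6 | 6 | 7 | 8 | 9
  i=10: 0 | 1 | 2 | 3 | 4 | 5 | 6 | 7 | 7 | 8 | 9 | 10
  i=11: 0 | 1 | 2 | 3 | 4 | 5 | 6 | 7 | 8 | 9 | 10 | 11
  i=12: 1 | 2 | 3 | 4 | 5 | 6 | 7 | 8 | 9 | 10 | 11 | 12

second differences of R give the permutation w = (5, 6, 10, 8, 2, 4, 3, 12, 11, 7, 9, 1).

D(w) has 33 cells with 8 SE-corners; essential set:

[(3, 9, 2), (4, 4, 0), (4, 7, 2), (6, 3, 1), (8, 11, 7), (9, 7, 5), (9, 9, 6), (11, 1, 0)]


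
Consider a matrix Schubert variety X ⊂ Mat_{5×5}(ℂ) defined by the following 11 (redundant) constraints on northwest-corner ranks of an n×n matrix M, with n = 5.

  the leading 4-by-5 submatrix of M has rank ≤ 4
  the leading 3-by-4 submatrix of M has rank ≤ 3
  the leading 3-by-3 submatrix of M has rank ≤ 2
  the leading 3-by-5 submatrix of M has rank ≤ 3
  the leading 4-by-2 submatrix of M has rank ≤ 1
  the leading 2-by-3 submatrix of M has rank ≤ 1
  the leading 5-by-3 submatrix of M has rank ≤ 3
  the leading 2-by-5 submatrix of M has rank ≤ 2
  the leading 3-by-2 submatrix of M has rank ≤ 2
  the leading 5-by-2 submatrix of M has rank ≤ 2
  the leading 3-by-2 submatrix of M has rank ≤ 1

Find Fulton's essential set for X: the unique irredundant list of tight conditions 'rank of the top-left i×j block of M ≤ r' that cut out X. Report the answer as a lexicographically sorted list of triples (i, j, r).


Rank table r_w(5×5) implied by the 11 constraints:

  i=1: 1  1  1  1  1
  i=2: 1  1  1  2  2
  i=3: 1  1  2  3  3
  i=4: 1  1  2  3  4
  i=5: 1  2  3  4  5

second differences of R give the permutation w = (1, 4, 3, 5, 2).

Fulton essential set (2 of the 4 Rothe cells):

[(2, 3, 1), (4, 2, 1)]


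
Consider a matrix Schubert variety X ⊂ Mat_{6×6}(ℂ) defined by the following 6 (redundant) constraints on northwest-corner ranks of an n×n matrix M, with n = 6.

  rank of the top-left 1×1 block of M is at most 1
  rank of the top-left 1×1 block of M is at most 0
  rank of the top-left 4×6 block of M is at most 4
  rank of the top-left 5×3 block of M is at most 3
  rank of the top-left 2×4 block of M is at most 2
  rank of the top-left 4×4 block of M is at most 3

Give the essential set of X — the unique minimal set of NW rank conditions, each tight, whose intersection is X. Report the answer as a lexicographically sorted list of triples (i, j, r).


Reconstructing r_w from the 6 given conditions:

  R[1]: 0, 1, 1, 1, 1, 1
  R[2]: 1, 2, 2, 2, 2, 2
  R[3]: 1, 2, 3, 3, 3, 3
  R[4]: 1, 2, 3, 3, 4, 4
  R[5]: 1, 2, 3, 4, 5, 5
  R[6]: 1, 2, 3, 4, 5, 6

hence w(1..6) = (2, 1, 3, 5, 4, 6).

Rothe diagram D(w) (2 cells), 2 SE-corners (essential conditions):

[(1, 1, 0), (4, 4, 3)]


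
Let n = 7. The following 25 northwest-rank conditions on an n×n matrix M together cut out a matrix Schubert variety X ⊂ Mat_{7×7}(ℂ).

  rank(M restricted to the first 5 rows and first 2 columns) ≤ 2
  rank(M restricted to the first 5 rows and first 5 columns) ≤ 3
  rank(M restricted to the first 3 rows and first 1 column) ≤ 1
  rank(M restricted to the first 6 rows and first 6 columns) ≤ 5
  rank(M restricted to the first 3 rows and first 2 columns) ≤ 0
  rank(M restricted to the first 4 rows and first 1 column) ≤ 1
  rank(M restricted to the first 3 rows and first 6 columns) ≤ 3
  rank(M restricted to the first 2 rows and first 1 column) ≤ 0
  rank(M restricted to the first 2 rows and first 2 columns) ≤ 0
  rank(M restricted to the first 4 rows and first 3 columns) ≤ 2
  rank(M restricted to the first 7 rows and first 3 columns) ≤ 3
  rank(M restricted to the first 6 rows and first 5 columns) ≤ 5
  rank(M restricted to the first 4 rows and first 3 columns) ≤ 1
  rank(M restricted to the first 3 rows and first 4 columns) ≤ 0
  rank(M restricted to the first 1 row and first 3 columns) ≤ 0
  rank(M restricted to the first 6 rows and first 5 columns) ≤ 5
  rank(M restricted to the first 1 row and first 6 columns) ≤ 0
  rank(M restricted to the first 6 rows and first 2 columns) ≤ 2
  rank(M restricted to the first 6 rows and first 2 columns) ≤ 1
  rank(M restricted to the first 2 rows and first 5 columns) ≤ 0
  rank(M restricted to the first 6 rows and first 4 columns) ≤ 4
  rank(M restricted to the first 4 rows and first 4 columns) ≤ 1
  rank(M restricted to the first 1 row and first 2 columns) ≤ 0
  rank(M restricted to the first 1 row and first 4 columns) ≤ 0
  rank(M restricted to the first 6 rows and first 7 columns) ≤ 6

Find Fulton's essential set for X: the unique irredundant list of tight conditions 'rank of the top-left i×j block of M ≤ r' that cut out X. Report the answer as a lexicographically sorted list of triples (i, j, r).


Reconstructing r_w from the 25 given conditions:

  row 1: 0  0  0  0  0  0  1
  row 2: 0  0  0  0  0  1  2
  row 3: 0  0  0  0  1  2  3
  row 4: 1  1  1  1  2  3  4
  row 5: 1  1  2  2  3  4  5
  row 6: 1  1  2  3  4  5  6
  row 7: 1  2  3  4  5  6  7

so w = (7, 6, 5, 1, 3, 4, 2).

D(w) has 17 cells with 4 SE-corners; essential set:

[(1, 6, 0), (2, 5, 0), (3, 4, 0), (6, 2, 1)]


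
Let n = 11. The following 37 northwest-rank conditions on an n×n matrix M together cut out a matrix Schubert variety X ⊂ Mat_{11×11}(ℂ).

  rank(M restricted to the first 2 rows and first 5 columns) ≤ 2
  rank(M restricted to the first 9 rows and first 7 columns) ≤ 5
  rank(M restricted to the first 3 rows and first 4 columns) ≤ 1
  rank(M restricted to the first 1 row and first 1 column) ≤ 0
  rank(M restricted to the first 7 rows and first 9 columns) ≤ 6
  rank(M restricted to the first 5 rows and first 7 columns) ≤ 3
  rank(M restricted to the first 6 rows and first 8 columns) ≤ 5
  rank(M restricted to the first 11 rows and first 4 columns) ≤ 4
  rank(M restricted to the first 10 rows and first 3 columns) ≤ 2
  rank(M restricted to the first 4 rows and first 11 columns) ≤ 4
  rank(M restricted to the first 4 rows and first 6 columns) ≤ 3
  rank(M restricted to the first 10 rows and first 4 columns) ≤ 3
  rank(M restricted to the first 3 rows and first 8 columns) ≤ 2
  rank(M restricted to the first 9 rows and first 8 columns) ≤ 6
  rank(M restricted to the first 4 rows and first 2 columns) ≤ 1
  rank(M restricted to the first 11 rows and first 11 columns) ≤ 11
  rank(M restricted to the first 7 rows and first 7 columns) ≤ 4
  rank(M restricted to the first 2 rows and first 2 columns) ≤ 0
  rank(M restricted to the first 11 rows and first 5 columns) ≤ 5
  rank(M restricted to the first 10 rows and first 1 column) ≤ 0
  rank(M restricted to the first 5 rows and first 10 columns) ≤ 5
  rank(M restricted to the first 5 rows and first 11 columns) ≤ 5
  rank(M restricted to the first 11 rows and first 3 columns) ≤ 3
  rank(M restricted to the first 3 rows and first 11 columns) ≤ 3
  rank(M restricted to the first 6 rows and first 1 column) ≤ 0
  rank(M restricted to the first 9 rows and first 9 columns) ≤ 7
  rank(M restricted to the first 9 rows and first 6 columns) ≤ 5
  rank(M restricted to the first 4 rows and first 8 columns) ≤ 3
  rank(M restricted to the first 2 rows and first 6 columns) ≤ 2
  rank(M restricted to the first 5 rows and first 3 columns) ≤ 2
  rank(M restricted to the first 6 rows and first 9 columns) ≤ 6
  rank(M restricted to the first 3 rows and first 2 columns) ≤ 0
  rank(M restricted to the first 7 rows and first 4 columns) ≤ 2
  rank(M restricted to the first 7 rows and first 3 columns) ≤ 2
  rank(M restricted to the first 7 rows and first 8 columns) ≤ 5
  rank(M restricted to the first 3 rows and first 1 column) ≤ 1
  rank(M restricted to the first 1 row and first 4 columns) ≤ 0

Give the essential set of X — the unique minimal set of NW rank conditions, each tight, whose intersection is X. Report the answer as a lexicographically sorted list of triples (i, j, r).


Computing R[i][j] = min implied NW-rank bound (n=11, 37 conditions):

  0 | 0 | 0 | 0 | 1 | 1 | 1 | 1 | 1 | 1 | 1
  0 | 0 | 1 | 1 | 2 | 2 | 2 | 2 | 2 | 2 | 2
  0 | 0 | 1 | 1 | 2 | 2 | 2 | 2 | 3 | 3 | 3
  0 | 1 | 2 | 2 | 3 | 3 | 3 | 3 | 4 | 4 | 4
  0 | 1 | 2 | 2 | 3 | 3 | 3 | 4 | 5 | 5 | 5
  0 | 1 | 2 | 2 | 3 | 4 | 4 | 5 | 6 | 6 | 6
  0 | 1 | 2 | 2 | 3 | 4 | 4 | 5 | 6 | 7 | 7
  0 | 1 | 2 | 3 | 4 | 5 | 5 | 6 | 7 | 8 | 8
  0 | 1 | 2 | 3 | 4 | 5 | 5 | 6 | 7 | 8 | 9
  0 | 1 | 2 | 3 | 4 | 5 | 6 | 7 | 8 | 9 | 10
  1 | 2 | 3 | 4 | 5 | 6 | 7 | 8 | 9 | 10 | 11

second differences of R give the permutation w = (5, 3, 9, 2, 8, 6, 10, 4, 11, 7, 1).

Rothe diagram D(w) (26 cells), 9 SE-corners (essential conditions):

[(1, 4, 0), (3, 2, 0), (3, 4, 1), (3, 8, 2), (5, 7, 3), (7, 4, 2), (7, 7, 4), (9, 7, 5), (10, 1, 0)]


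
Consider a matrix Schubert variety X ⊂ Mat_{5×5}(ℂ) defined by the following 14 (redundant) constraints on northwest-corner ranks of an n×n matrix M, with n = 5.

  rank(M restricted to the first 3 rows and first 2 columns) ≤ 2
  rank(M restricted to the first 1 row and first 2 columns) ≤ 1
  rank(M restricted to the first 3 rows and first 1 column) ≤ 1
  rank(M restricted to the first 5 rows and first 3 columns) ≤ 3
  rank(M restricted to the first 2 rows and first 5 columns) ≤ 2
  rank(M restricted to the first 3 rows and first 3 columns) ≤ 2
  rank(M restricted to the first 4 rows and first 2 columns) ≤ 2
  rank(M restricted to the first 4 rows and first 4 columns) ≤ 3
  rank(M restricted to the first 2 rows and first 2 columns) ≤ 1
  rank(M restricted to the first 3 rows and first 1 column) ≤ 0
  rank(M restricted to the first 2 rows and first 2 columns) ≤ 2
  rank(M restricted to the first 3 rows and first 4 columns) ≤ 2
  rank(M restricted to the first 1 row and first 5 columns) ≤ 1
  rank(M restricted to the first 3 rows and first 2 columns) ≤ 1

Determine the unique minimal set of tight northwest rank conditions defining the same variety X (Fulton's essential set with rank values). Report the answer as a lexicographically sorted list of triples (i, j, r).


Recovering R(i,j) via the rank-extension bound from the 14 conditions:

  R[1]: 0, 1, 1, 1, 1
  R[2]: 0, 1, 2, 2, 2
  R[3]: 0, 1, 2, 2, 3
  R[4]: 1, 2, 3, 3, 4
  R[5]: 1, 2, 3, 4, 5

the unique w with this rank table is (2, 3, 5, 1, 4).

Fulton essential set (2 of the 4 Rothe cells):

[(3, 1, 0), (3, 4, 2)]


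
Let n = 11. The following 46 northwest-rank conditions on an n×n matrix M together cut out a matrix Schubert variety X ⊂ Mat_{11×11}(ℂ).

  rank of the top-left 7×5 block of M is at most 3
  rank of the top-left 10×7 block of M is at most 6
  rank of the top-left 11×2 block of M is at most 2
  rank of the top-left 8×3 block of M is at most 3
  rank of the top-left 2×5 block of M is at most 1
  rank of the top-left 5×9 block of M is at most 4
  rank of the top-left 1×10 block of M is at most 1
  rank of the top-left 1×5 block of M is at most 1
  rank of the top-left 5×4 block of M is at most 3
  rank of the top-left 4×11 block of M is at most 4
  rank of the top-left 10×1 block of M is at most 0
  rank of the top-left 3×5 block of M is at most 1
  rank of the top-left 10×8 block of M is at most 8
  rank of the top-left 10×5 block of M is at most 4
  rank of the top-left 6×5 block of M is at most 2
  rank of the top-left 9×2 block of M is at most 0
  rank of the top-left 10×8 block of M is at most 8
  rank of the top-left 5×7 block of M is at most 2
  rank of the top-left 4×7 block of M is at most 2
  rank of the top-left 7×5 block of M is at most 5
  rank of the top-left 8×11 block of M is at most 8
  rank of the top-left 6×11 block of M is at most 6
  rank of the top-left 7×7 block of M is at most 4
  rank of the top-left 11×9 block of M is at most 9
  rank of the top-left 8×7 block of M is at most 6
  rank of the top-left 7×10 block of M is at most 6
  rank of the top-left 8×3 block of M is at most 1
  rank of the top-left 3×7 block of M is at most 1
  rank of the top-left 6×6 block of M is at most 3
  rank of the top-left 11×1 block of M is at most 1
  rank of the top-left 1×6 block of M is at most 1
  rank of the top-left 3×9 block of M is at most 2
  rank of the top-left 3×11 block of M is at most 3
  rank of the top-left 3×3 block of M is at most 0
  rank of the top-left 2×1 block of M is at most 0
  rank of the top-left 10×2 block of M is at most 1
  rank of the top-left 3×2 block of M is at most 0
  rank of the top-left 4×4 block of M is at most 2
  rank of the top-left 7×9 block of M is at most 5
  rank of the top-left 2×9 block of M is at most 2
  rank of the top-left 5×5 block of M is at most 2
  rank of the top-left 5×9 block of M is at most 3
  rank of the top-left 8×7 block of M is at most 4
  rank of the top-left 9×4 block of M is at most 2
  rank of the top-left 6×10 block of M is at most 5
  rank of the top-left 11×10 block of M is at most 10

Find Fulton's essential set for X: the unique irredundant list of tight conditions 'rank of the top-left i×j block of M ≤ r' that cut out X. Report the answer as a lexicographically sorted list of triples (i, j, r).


The tightest implied rank at each (i,j), from the 46 conditions:

  row 1: 0  0  0  1  1  1  1  1  1  1  1
  row 2: 0  0  0  1  1  1  1  2  2  2  2
  row 3: 0  0  0  1  1  1  1  2  2  3  3
  row 4: 0  0  1  2  2  2  2  3  3  4  4
  row 5: 0  0  1  2  2  2  2  3  3  4  5
  row 6: 0  0  1  2  2  3  3  4  4  5  6
  row 7: 0  0  1  2  3  4  4  5  5  6  7
  row 8: 0  0  1  2  3  4  4  5  6  7  8
  row 9: 0  0  1  2  3  4  5  6  7  8  9
  row 10: 0  1  2  3  4  5  6  7  8  9  10
  row 11: 1  2  3  4  5  6  7  8  9  10  11

hence w(1..11) = (4, 8, 10, 3, 11, 6, 5, 9, 7, 2, 1).

ℓ(w)=35; the 9 essential cells (i,j,r):

[(3, 3, 0), (3, 7, 1), (3, 9, 2), (5, 7, 2), (5, 9, 3), (6, 5, 2), (8, 7, 4), (9, 2, 0), (10, 1, 0)]


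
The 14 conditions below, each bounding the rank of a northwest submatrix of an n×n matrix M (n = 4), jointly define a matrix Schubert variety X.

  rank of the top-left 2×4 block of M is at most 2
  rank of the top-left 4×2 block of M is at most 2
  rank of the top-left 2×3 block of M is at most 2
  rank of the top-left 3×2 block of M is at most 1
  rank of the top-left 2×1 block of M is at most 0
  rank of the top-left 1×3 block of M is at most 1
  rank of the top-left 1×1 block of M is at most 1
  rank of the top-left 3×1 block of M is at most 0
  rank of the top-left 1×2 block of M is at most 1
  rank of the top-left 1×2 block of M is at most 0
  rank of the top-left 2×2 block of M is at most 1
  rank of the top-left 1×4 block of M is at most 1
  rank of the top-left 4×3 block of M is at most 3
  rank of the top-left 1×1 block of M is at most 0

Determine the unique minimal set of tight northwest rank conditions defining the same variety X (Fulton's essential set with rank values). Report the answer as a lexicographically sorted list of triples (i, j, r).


Computing R[i][j] = min implied NW-rank bound (n=4, 14 conditions):

  R[1]: 0, 0, 1, 1
  R[2]: 0, 1, 2, 2
  R[3]: 0, 1, 2, 3
  R[4]: 1, 2, 3, 4

the unique w with this rank table is (3, 2, 4, 1).

|D(w)|=4, |Ess(w)|=2:

[(1, 2, 0), (3, 1, 0)]
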